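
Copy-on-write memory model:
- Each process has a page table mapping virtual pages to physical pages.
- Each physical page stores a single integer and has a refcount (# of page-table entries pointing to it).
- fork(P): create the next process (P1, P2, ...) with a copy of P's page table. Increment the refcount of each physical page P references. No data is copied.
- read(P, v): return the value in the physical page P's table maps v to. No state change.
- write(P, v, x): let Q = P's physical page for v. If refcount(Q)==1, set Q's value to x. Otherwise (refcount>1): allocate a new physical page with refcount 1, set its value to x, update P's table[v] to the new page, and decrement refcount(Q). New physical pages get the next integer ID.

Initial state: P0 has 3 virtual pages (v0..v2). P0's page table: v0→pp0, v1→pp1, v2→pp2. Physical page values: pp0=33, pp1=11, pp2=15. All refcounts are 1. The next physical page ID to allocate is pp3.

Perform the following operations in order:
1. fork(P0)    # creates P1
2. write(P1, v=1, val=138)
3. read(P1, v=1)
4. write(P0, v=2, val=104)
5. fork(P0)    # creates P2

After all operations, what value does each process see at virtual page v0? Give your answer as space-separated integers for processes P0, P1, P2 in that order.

Op 1: fork(P0) -> P1. 3 ppages; refcounts: pp0:2 pp1:2 pp2:2
Op 2: write(P1, v1, 138). refcount(pp1)=2>1 -> COPY to pp3. 4 ppages; refcounts: pp0:2 pp1:1 pp2:2 pp3:1
Op 3: read(P1, v1) -> 138. No state change.
Op 4: write(P0, v2, 104). refcount(pp2)=2>1 -> COPY to pp4. 5 ppages; refcounts: pp0:2 pp1:1 pp2:1 pp3:1 pp4:1
Op 5: fork(P0) -> P2. 5 ppages; refcounts: pp0:3 pp1:2 pp2:1 pp3:1 pp4:2
P0: v0 -> pp0 = 33
P1: v0 -> pp0 = 33
P2: v0 -> pp0 = 33

Answer: 33 33 33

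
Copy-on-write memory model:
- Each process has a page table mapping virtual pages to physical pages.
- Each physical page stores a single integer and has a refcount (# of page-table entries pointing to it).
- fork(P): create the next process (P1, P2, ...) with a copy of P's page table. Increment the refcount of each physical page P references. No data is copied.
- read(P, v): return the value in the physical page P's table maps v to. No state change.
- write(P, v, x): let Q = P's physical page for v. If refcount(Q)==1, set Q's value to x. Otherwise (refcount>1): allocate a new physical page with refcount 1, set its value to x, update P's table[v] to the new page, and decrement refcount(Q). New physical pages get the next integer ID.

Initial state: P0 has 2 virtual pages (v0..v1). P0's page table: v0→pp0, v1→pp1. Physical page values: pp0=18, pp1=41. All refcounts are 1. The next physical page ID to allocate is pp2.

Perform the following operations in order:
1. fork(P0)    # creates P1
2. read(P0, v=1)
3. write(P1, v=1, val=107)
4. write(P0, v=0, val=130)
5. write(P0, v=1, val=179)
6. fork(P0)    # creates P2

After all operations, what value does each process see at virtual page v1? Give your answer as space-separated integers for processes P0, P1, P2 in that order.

Op 1: fork(P0) -> P1. 2 ppages; refcounts: pp0:2 pp1:2
Op 2: read(P0, v1) -> 41. No state change.
Op 3: write(P1, v1, 107). refcount(pp1)=2>1 -> COPY to pp2. 3 ppages; refcounts: pp0:2 pp1:1 pp2:1
Op 4: write(P0, v0, 130). refcount(pp0)=2>1 -> COPY to pp3. 4 ppages; refcounts: pp0:1 pp1:1 pp2:1 pp3:1
Op 5: write(P0, v1, 179). refcount(pp1)=1 -> write in place. 4 ppages; refcounts: pp0:1 pp1:1 pp2:1 pp3:1
Op 6: fork(P0) -> P2. 4 ppages; refcounts: pp0:1 pp1:2 pp2:1 pp3:2
P0: v1 -> pp1 = 179
P1: v1 -> pp2 = 107
P2: v1 -> pp1 = 179

Answer: 179 107 179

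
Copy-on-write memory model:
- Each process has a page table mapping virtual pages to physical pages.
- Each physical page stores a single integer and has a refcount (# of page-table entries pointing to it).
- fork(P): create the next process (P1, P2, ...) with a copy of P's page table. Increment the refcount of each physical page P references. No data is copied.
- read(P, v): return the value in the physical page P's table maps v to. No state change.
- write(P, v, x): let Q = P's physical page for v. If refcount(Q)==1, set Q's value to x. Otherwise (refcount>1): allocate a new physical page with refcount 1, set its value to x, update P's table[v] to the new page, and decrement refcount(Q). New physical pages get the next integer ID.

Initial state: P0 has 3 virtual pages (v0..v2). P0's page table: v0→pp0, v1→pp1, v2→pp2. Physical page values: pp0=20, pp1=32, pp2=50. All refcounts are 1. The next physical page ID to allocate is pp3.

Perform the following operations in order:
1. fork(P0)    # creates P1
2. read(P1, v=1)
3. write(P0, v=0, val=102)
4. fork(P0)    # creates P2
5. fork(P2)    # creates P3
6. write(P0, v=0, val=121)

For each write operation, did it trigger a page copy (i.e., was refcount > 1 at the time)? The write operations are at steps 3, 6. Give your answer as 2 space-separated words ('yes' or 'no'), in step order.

Op 1: fork(P0) -> P1. 3 ppages; refcounts: pp0:2 pp1:2 pp2:2
Op 2: read(P1, v1) -> 32. No state change.
Op 3: write(P0, v0, 102). refcount(pp0)=2>1 -> COPY to pp3. 4 ppages; refcounts: pp0:1 pp1:2 pp2:2 pp3:1
Op 4: fork(P0) -> P2. 4 ppages; refcounts: pp0:1 pp1:3 pp2:3 pp3:2
Op 5: fork(P2) -> P3. 4 ppages; refcounts: pp0:1 pp1:4 pp2:4 pp3:3
Op 6: write(P0, v0, 121). refcount(pp3)=3>1 -> COPY to pp4. 5 ppages; refcounts: pp0:1 pp1:4 pp2:4 pp3:2 pp4:1

yes yes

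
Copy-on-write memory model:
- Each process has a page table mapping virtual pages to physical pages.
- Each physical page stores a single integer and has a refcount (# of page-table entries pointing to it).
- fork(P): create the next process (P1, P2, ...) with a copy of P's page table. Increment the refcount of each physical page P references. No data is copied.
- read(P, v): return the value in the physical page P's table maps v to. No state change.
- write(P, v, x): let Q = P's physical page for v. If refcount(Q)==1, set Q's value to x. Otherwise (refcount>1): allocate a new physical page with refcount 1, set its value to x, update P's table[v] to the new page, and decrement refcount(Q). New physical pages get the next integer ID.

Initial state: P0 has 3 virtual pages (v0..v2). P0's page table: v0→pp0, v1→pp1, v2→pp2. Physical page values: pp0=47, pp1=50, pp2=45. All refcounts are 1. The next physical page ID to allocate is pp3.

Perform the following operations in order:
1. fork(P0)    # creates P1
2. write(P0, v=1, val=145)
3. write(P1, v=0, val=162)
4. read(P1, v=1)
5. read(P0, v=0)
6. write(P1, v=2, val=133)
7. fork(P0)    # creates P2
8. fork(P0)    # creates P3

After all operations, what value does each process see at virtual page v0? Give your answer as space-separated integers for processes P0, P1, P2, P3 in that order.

Op 1: fork(P0) -> P1. 3 ppages; refcounts: pp0:2 pp1:2 pp2:2
Op 2: write(P0, v1, 145). refcount(pp1)=2>1 -> COPY to pp3. 4 ppages; refcounts: pp0:2 pp1:1 pp2:2 pp3:1
Op 3: write(P1, v0, 162). refcount(pp0)=2>1 -> COPY to pp4. 5 ppages; refcounts: pp0:1 pp1:1 pp2:2 pp3:1 pp4:1
Op 4: read(P1, v1) -> 50. No state change.
Op 5: read(P0, v0) -> 47. No state change.
Op 6: write(P1, v2, 133). refcount(pp2)=2>1 -> COPY to pp5. 6 ppages; refcounts: pp0:1 pp1:1 pp2:1 pp3:1 pp4:1 pp5:1
Op 7: fork(P0) -> P2. 6 ppages; refcounts: pp0:2 pp1:1 pp2:2 pp3:2 pp4:1 pp5:1
Op 8: fork(P0) -> P3. 6 ppages; refcounts: pp0:3 pp1:1 pp2:3 pp3:3 pp4:1 pp5:1
P0: v0 -> pp0 = 47
P1: v0 -> pp4 = 162
P2: v0 -> pp0 = 47
P3: v0 -> pp0 = 47

Answer: 47 162 47 47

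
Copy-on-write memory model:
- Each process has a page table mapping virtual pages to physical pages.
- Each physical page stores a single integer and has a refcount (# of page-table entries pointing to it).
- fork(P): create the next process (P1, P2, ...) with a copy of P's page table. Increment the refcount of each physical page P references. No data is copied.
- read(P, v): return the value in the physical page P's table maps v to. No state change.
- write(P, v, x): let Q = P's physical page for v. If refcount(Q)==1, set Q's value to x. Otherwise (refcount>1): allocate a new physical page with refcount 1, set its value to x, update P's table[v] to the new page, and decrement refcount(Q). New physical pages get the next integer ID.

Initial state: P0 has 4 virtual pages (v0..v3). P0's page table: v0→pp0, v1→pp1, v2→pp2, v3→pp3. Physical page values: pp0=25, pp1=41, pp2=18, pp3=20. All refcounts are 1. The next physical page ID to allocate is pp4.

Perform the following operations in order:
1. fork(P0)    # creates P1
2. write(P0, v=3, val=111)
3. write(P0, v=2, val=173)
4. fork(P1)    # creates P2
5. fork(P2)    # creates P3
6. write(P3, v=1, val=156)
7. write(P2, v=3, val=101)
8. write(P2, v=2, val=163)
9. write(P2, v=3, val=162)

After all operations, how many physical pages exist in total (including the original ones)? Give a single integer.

Op 1: fork(P0) -> P1. 4 ppages; refcounts: pp0:2 pp1:2 pp2:2 pp3:2
Op 2: write(P0, v3, 111). refcount(pp3)=2>1 -> COPY to pp4. 5 ppages; refcounts: pp0:2 pp1:2 pp2:2 pp3:1 pp4:1
Op 3: write(P0, v2, 173). refcount(pp2)=2>1 -> COPY to pp5. 6 ppages; refcounts: pp0:2 pp1:2 pp2:1 pp3:1 pp4:1 pp5:1
Op 4: fork(P1) -> P2. 6 ppages; refcounts: pp0:3 pp1:3 pp2:2 pp3:2 pp4:1 pp5:1
Op 5: fork(P2) -> P3. 6 ppages; refcounts: pp0:4 pp1:4 pp2:3 pp3:3 pp4:1 pp5:1
Op 6: write(P3, v1, 156). refcount(pp1)=4>1 -> COPY to pp6. 7 ppages; refcounts: pp0:4 pp1:3 pp2:3 pp3:3 pp4:1 pp5:1 pp6:1
Op 7: write(P2, v3, 101). refcount(pp3)=3>1 -> COPY to pp7. 8 ppages; refcounts: pp0:4 pp1:3 pp2:3 pp3:2 pp4:1 pp5:1 pp6:1 pp7:1
Op 8: write(P2, v2, 163). refcount(pp2)=3>1 -> COPY to pp8. 9 ppages; refcounts: pp0:4 pp1:3 pp2:2 pp3:2 pp4:1 pp5:1 pp6:1 pp7:1 pp8:1
Op 9: write(P2, v3, 162). refcount(pp7)=1 -> write in place. 9 ppages; refcounts: pp0:4 pp1:3 pp2:2 pp3:2 pp4:1 pp5:1 pp6:1 pp7:1 pp8:1

Answer: 9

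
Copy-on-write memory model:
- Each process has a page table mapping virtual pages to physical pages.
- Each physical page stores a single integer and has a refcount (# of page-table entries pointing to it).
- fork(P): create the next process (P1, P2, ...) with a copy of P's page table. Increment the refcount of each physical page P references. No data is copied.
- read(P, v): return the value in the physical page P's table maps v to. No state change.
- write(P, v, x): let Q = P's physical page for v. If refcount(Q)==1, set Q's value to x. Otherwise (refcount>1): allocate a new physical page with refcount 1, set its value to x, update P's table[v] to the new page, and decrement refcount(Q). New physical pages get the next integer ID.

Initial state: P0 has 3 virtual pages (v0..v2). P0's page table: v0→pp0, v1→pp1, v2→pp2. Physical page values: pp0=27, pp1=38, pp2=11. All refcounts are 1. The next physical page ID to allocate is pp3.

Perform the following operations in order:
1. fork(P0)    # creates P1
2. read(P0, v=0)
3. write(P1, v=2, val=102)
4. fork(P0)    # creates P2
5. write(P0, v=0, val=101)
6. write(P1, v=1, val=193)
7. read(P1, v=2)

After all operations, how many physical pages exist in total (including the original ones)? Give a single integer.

Answer: 6

Derivation:
Op 1: fork(P0) -> P1. 3 ppages; refcounts: pp0:2 pp1:2 pp2:2
Op 2: read(P0, v0) -> 27. No state change.
Op 3: write(P1, v2, 102). refcount(pp2)=2>1 -> COPY to pp3. 4 ppages; refcounts: pp0:2 pp1:2 pp2:1 pp3:1
Op 4: fork(P0) -> P2. 4 ppages; refcounts: pp0:3 pp1:3 pp2:2 pp3:1
Op 5: write(P0, v0, 101). refcount(pp0)=3>1 -> COPY to pp4. 5 ppages; refcounts: pp0:2 pp1:3 pp2:2 pp3:1 pp4:1
Op 6: write(P1, v1, 193). refcount(pp1)=3>1 -> COPY to pp5. 6 ppages; refcounts: pp0:2 pp1:2 pp2:2 pp3:1 pp4:1 pp5:1
Op 7: read(P1, v2) -> 102. No state change.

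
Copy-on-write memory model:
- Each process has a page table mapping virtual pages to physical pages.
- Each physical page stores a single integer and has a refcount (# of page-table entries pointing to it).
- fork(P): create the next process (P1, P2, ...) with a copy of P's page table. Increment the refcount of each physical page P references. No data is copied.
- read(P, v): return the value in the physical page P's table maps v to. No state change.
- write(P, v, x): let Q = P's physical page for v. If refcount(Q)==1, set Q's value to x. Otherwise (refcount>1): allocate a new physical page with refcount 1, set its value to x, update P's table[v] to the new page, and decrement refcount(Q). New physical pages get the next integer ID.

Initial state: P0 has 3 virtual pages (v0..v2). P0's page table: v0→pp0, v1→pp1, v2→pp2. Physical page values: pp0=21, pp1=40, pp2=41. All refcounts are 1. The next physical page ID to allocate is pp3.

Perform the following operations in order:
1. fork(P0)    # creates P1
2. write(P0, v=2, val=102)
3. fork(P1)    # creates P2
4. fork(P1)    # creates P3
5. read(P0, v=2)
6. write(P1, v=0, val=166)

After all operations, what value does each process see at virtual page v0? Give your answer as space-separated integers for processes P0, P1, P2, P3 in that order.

Answer: 21 166 21 21

Derivation:
Op 1: fork(P0) -> P1. 3 ppages; refcounts: pp0:2 pp1:2 pp2:2
Op 2: write(P0, v2, 102). refcount(pp2)=2>1 -> COPY to pp3. 4 ppages; refcounts: pp0:2 pp1:2 pp2:1 pp3:1
Op 3: fork(P1) -> P2. 4 ppages; refcounts: pp0:3 pp1:3 pp2:2 pp3:1
Op 4: fork(P1) -> P3. 4 ppages; refcounts: pp0:4 pp1:4 pp2:3 pp3:1
Op 5: read(P0, v2) -> 102. No state change.
Op 6: write(P1, v0, 166). refcount(pp0)=4>1 -> COPY to pp4. 5 ppages; refcounts: pp0:3 pp1:4 pp2:3 pp3:1 pp4:1
P0: v0 -> pp0 = 21
P1: v0 -> pp4 = 166
P2: v0 -> pp0 = 21
P3: v0 -> pp0 = 21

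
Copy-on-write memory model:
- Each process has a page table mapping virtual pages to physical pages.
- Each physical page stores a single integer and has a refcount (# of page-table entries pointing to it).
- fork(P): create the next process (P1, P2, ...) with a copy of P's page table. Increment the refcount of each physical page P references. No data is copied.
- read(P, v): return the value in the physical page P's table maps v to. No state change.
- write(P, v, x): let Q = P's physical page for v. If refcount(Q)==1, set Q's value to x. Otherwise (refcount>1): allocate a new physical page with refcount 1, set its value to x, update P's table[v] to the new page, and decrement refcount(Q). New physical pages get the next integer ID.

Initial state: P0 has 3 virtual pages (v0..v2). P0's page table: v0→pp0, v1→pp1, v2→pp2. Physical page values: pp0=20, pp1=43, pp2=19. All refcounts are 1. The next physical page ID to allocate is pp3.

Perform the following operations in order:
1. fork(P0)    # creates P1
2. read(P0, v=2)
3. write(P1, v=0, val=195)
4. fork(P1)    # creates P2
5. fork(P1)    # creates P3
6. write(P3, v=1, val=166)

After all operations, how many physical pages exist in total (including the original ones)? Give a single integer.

Op 1: fork(P0) -> P1. 3 ppages; refcounts: pp0:2 pp1:2 pp2:2
Op 2: read(P0, v2) -> 19. No state change.
Op 3: write(P1, v0, 195). refcount(pp0)=2>1 -> COPY to pp3. 4 ppages; refcounts: pp0:1 pp1:2 pp2:2 pp3:1
Op 4: fork(P1) -> P2. 4 ppages; refcounts: pp0:1 pp1:3 pp2:3 pp3:2
Op 5: fork(P1) -> P3. 4 ppages; refcounts: pp0:1 pp1:4 pp2:4 pp3:3
Op 6: write(P3, v1, 166). refcount(pp1)=4>1 -> COPY to pp4. 5 ppages; refcounts: pp0:1 pp1:3 pp2:4 pp3:3 pp4:1

Answer: 5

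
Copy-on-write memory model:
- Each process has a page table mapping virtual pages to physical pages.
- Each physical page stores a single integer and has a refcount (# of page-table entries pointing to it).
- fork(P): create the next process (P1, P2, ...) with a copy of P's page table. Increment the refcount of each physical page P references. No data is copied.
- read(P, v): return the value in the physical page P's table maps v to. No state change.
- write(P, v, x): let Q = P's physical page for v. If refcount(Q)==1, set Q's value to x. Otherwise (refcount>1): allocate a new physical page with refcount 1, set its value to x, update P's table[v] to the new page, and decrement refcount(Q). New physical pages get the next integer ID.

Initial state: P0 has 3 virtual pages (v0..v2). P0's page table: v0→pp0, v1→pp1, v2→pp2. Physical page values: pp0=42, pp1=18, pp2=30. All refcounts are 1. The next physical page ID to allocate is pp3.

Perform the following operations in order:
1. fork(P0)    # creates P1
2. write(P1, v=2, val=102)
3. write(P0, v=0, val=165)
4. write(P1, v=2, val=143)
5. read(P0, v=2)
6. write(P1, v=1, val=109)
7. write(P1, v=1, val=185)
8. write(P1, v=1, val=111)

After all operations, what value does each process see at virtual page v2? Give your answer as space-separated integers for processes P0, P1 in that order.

Op 1: fork(P0) -> P1. 3 ppages; refcounts: pp0:2 pp1:2 pp2:2
Op 2: write(P1, v2, 102). refcount(pp2)=2>1 -> COPY to pp3. 4 ppages; refcounts: pp0:2 pp1:2 pp2:1 pp3:1
Op 3: write(P0, v0, 165). refcount(pp0)=2>1 -> COPY to pp4. 5 ppages; refcounts: pp0:1 pp1:2 pp2:1 pp3:1 pp4:1
Op 4: write(P1, v2, 143). refcount(pp3)=1 -> write in place. 5 ppages; refcounts: pp0:1 pp1:2 pp2:1 pp3:1 pp4:1
Op 5: read(P0, v2) -> 30. No state change.
Op 6: write(P1, v1, 109). refcount(pp1)=2>1 -> COPY to pp5. 6 ppages; refcounts: pp0:1 pp1:1 pp2:1 pp3:1 pp4:1 pp5:1
Op 7: write(P1, v1, 185). refcount(pp5)=1 -> write in place. 6 ppages; refcounts: pp0:1 pp1:1 pp2:1 pp3:1 pp4:1 pp5:1
Op 8: write(P1, v1, 111). refcount(pp5)=1 -> write in place. 6 ppages; refcounts: pp0:1 pp1:1 pp2:1 pp3:1 pp4:1 pp5:1
P0: v2 -> pp2 = 30
P1: v2 -> pp3 = 143

Answer: 30 143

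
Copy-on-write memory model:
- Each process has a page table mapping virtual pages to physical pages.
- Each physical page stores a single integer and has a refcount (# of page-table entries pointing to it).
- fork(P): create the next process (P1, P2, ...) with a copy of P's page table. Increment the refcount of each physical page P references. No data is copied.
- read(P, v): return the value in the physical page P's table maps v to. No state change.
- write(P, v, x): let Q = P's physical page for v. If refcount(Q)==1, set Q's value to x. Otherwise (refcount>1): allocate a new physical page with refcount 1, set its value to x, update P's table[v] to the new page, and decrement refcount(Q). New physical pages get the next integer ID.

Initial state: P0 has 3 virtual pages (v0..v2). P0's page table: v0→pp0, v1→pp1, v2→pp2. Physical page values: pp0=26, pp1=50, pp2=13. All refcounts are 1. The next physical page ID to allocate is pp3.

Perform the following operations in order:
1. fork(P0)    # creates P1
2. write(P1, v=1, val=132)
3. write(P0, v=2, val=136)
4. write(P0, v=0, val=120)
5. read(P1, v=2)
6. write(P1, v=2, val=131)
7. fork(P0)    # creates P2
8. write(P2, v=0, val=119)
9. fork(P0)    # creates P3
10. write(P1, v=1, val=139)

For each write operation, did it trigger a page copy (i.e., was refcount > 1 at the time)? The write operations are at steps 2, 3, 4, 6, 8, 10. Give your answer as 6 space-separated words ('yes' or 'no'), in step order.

Op 1: fork(P0) -> P1. 3 ppages; refcounts: pp0:2 pp1:2 pp2:2
Op 2: write(P1, v1, 132). refcount(pp1)=2>1 -> COPY to pp3. 4 ppages; refcounts: pp0:2 pp1:1 pp2:2 pp3:1
Op 3: write(P0, v2, 136). refcount(pp2)=2>1 -> COPY to pp4. 5 ppages; refcounts: pp0:2 pp1:1 pp2:1 pp3:1 pp4:1
Op 4: write(P0, v0, 120). refcount(pp0)=2>1 -> COPY to pp5. 6 ppages; refcounts: pp0:1 pp1:1 pp2:1 pp3:1 pp4:1 pp5:1
Op 5: read(P1, v2) -> 13. No state change.
Op 6: write(P1, v2, 131). refcount(pp2)=1 -> write in place. 6 ppages; refcounts: pp0:1 pp1:1 pp2:1 pp3:1 pp4:1 pp5:1
Op 7: fork(P0) -> P2. 6 ppages; refcounts: pp0:1 pp1:2 pp2:1 pp3:1 pp4:2 pp5:2
Op 8: write(P2, v0, 119). refcount(pp5)=2>1 -> COPY to pp6. 7 ppages; refcounts: pp0:1 pp1:2 pp2:1 pp3:1 pp4:2 pp5:1 pp6:1
Op 9: fork(P0) -> P3. 7 ppages; refcounts: pp0:1 pp1:3 pp2:1 pp3:1 pp4:3 pp5:2 pp6:1
Op 10: write(P1, v1, 139). refcount(pp3)=1 -> write in place. 7 ppages; refcounts: pp0:1 pp1:3 pp2:1 pp3:1 pp4:3 pp5:2 pp6:1

yes yes yes no yes no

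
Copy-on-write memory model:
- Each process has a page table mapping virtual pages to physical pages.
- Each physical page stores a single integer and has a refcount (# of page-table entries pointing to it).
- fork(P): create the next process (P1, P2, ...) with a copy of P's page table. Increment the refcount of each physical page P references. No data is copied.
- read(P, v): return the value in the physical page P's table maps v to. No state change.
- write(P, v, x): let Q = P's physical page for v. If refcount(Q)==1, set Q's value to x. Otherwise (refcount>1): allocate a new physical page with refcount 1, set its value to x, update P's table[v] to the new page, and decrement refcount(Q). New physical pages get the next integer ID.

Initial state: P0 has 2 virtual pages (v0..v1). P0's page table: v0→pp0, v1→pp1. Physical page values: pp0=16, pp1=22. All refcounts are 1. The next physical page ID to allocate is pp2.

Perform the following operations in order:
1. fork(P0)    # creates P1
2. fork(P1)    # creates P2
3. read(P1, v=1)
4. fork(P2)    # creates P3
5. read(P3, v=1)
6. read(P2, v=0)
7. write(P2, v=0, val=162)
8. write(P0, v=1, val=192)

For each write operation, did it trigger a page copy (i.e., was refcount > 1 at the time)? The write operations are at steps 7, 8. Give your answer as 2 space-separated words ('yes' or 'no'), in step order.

Op 1: fork(P0) -> P1. 2 ppages; refcounts: pp0:2 pp1:2
Op 2: fork(P1) -> P2. 2 ppages; refcounts: pp0:3 pp1:3
Op 3: read(P1, v1) -> 22. No state change.
Op 4: fork(P2) -> P3. 2 ppages; refcounts: pp0:4 pp1:4
Op 5: read(P3, v1) -> 22. No state change.
Op 6: read(P2, v0) -> 16. No state change.
Op 7: write(P2, v0, 162). refcount(pp0)=4>1 -> COPY to pp2. 3 ppages; refcounts: pp0:3 pp1:4 pp2:1
Op 8: write(P0, v1, 192). refcount(pp1)=4>1 -> COPY to pp3. 4 ppages; refcounts: pp0:3 pp1:3 pp2:1 pp3:1

yes yes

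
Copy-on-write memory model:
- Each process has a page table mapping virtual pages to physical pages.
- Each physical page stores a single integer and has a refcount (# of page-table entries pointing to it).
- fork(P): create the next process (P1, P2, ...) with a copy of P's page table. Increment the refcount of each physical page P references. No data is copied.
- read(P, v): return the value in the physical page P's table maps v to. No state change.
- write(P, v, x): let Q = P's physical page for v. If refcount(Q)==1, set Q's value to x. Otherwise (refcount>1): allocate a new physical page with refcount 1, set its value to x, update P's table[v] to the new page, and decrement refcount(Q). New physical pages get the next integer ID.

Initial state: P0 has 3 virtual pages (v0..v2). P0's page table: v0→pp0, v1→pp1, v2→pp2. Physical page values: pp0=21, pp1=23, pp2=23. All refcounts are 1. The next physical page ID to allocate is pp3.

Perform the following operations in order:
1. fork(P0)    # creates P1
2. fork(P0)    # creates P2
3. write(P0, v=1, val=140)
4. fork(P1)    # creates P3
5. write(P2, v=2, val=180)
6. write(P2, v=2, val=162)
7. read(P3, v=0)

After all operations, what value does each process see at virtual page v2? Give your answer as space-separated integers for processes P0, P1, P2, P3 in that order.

Op 1: fork(P0) -> P1. 3 ppages; refcounts: pp0:2 pp1:2 pp2:2
Op 2: fork(P0) -> P2. 3 ppages; refcounts: pp0:3 pp1:3 pp2:3
Op 3: write(P0, v1, 140). refcount(pp1)=3>1 -> COPY to pp3. 4 ppages; refcounts: pp0:3 pp1:2 pp2:3 pp3:1
Op 4: fork(P1) -> P3. 4 ppages; refcounts: pp0:4 pp1:3 pp2:4 pp3:1
Op 5: write(P2, v2, 180). refcount(pp2)=4>1 -> COPY to pp4. 5 ppages; refcounts: pp0:4 pp1:3 pp2:3 pp3:1 pp4:1
Op 6: write(P2, v2, 162). refcount(pp4)=1 -> write in place. 5 ppages; refcounts: pp0:4 pp1:3 pp2:3 pp3:1 pp4:1
Op 7: read(P3, v0) -> 21. No state change.
P0: v2 -> pp2 = 23
P1: v2 -> pp2 = 23
P2: v2 -> pp4 = 162
P3: v2 -> pp2 = 23

Answer: 23 23 162 23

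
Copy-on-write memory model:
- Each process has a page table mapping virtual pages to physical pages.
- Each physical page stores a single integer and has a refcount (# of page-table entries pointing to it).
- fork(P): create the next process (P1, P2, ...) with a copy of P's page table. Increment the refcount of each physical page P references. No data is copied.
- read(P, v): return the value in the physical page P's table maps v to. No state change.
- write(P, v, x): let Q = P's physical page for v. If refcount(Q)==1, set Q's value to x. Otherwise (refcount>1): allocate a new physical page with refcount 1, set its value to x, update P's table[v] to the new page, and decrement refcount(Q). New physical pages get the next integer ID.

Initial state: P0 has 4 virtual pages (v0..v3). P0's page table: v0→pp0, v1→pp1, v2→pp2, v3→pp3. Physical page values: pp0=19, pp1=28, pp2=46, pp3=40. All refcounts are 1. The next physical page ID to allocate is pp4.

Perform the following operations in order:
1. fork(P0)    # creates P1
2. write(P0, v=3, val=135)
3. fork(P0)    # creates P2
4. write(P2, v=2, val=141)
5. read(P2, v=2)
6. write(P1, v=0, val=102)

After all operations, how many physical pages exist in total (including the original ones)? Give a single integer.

Answer: 7

Derivation:
Op 1: fork(P0) -> P1. 4 ppages; refcounts: pp0:2 pp1:2 pp2:2 pp3:2
Op 2: write(P0, v3, 135). refcount(pp3)=2>1 -> COPY to pp4. 5 ppages; refcounts: pp0:2 pp1:2 pp2:2 pp3:1 pp4:1
Op 3: fork(P0) -> P2. 5 ppages; refcounts: pp0:3 pp1:3 pp2:3 pp3:1 pp4:2
Op 4: write(P2, v2, 141). refcount(pp2)=3>1 -> COPY to pp5. 6 ppages; refcounts: pp0:3 pp1:3 pp2:2 pp3:1 pp4:2 pp5:1
Op 5: read(P2, v2) -> 141. No state change.
Op 6: write(P1, v0, 102). refcount(pp0)=3>1 -> COPY to pp6. 7 ppages; refcounts: pp0:2 pp1:3 pp2:2 pp3:1 pp4:2 pp5:1 pp6:1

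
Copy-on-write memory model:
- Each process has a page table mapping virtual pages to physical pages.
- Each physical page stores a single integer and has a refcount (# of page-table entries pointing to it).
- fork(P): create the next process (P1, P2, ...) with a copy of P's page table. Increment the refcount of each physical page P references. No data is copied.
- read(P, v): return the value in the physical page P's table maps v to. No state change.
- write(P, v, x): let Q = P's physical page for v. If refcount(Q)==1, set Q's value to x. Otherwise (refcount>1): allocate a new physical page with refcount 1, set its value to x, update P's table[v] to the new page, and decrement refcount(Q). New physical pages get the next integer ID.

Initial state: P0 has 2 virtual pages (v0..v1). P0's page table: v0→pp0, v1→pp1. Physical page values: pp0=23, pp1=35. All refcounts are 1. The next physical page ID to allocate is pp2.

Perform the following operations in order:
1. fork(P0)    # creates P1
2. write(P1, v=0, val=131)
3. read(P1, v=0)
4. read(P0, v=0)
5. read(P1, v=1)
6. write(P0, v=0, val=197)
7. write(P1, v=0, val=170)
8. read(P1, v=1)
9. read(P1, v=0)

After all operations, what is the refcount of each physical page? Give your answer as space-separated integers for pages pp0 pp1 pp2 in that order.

Op 1: fork(P0) -> P1. 2 ppages; refcounts: pp0:2 pp1:2
Op 2: write(P1, v0, 131). refcount(pp0)=2>1 -> COPY to pp2. 3 ppages; refcounts: pp0:1 pp1:2 pp2:1
Op 3: read(P1, v0) -> 131. No state change.
Op 4: read(P0, v0) -> 23. No state change.
Op 5: read(P1, v1) -> 35. No state change.
Op 6: write(P0, v0, 197). refcount(pp0)=1 -> write in place. 3 ppages; refcounts: pp0:1 pp1:2 pp2:1
Op 7: write(P1, v0, 170). refcount(pp2)=1 -> write in place. 3 ppages; refcounts: pp0:1 pp1:2 pp2:1
Op 8: read(P1, v1) -> 35. No state change.
Op 9: read(P1, v0) -> 170. No state change.

Answer: 1 2 1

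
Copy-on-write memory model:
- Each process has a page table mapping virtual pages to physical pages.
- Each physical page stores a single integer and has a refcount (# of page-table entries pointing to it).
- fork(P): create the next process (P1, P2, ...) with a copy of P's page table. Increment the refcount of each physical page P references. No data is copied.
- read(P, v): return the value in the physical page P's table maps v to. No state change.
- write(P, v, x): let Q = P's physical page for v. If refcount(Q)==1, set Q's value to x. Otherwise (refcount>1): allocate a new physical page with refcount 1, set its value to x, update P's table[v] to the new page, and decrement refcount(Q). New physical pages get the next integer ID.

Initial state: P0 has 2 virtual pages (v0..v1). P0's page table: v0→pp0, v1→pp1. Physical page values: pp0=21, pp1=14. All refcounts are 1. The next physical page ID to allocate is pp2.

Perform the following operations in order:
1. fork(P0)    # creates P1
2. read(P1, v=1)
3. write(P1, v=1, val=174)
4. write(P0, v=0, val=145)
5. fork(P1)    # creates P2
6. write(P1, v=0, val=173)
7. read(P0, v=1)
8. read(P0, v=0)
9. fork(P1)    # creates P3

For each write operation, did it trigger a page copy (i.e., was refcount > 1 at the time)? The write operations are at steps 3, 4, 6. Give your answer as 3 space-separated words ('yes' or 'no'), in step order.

Op 1: fork(P0) -> P1. 2 ppages; refcounts: pp0:2 pp1:2
Op 2: read(P1, v1) -> 14. No state change.
Op 3: write(P1, v1, 174). refcount(pp1)=2>1 -> COPY to pp2. 3 ppages; refcounts: pp0:2 pp1:1 pp2:1
Op 4: write(P0, v0, 145). refcount(pp0)=2>1 -> COPY to pp3. 4 ppages; refcounts: pp0:1 pp1:1 pp2:1 pp3:1
Op 5: fork(P1) -> P2. 4 ppages; refcounts: pp0:2 pp1:1 pp2:2 pp3:1
Op 6: write(P1, v0, 173). refcount(pp0)=2>1 -> COPY to pp4. 5 ppages; refcounts: pp0:1 pp1:1 pp2:2 pp3:1 pp4:1
Op 7: read(P0, v1) -> 14. No state change.
Op 8: read(P0, v0) -> 145. No state change.
Op 9: fork(P1) -> P3. 5 ppages; refcounts: pp0:1 pp1:1 pp2:3 pp3:1 pp4:2

yes yes yes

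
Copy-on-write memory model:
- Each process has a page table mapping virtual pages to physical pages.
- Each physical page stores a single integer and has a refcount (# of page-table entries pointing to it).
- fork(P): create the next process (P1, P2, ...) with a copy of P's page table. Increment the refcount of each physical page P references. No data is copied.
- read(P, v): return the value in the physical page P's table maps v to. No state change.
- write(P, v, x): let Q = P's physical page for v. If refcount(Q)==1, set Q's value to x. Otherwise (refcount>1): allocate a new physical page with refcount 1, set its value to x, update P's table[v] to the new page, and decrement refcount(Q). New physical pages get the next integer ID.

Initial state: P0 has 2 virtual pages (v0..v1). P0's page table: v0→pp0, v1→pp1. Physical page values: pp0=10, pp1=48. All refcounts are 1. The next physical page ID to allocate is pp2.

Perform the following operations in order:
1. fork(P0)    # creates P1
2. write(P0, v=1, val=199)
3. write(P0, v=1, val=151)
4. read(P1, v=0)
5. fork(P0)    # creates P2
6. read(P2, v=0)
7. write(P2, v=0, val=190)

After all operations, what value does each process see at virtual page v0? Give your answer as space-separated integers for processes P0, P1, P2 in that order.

Op 1: fork(P0) -> P1. 2 ppages; refcounts: pp0:2 pp1:2
Op 2: write(P0, v1, 199). refcount(pp1)=2>1 -> COPY to pp2. 3 ppages; refcounts: pp0:2 pp1:1 pp2:1
Op 3: write(P0, v1, 151). refcount(pp2)=1 -> write in place. 3 ppages; refcounts: pp0:2 pp1:1 pp2:1
Op 4: read(P1, v0) -> 10. No state change.
Op 5: fork(P0) -> P2. 3 ppages; refcounts: pp0:3 pp1:1 pp2:2
Op 6: read(P2, v0) -> 10. No state change.
Op 7: write(P2, v0, 190). refcount(pp0)=3>1 -> COPY to pp3. 4 ppages; refcounts: pp0:2 pp1:1 pp2:2 pp3:1
P0: v0 -> pp0 = 10
P1: v0 -> pp0 = 10
P2: v0 -> pp3 = 190

Answer: 10 10 190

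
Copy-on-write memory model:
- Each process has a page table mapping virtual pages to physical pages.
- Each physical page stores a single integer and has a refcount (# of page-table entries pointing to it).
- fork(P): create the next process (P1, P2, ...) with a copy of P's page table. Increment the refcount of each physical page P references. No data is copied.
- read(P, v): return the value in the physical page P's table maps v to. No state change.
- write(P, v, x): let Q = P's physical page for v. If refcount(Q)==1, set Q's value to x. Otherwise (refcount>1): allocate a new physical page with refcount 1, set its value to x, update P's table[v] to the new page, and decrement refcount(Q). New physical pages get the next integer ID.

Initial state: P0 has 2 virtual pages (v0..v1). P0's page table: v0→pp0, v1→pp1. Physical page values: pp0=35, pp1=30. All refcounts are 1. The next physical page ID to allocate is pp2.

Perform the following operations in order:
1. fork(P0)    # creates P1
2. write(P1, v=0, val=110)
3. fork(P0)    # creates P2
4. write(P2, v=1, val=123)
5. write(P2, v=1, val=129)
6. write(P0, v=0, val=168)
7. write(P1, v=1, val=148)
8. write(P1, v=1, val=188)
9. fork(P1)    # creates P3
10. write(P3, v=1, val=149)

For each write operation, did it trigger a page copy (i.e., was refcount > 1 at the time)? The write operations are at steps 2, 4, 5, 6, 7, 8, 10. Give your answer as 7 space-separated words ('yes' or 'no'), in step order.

Op 1: fork(P0) -> P1. 2 ppages; refcounts: pp0:2 pp1:2
Op 2: write(P1, v0, 110). refcount(pp0)=2>1 -> COPY to pp2. 3 ppages; refcounts: pp0:1 pp1:2 pp2:1
Op 3: fork(P0) -> P2. 3 ppages; refcounts: pp0:2 pp1:3 pp2:1
Op 4: write(P2, v1, 123). refcount(pp1)=3>1 -> COPY to pp3. 4 ppages; refcounts: pp0:2 pp1:2 pp2:1 pp3:1
Op 5: write(P2, v1, 129). refcount(pp3)=1 -> write in place. 4 ppages; refcounts: pp0:2 pp1:2 pp2:1 pp3:1
Op 6: write(P0, v0, 168). refcount(pp0)=2>1 -> COPY to pp4. 5 ppages; refcounts: pp0:1 pp1:2 pp2:1 pp3:1 pp4:1
Op 7: write(P1, v1, 148). refcount(pp1)=2>1 -> COPY to pp5. 6 ppages; refcounts: pp0:1 pp1:1 pp2:1 pp3:1 pp4:1 pp5:1
Op 8: write(P1, v1, 188). refcount(pp5)=1 -> write in place. 6 ppages; refcounts: pp0:1 pp1:1 pp2:1 pp3:1 pp4:1 pp5:1
Op 9: fork(P1) -> P3. 6 ppages; refcounts: pp0:1 pp1:1 pp2:2 pp3:1 pp4:1 pp5:2
Op 10: write(P3, v1, 149). refcount(pp5)=2>1 -> COPY to pp6. 7 ppages; refcounts: pp0:1 pp1:1 pp2:2 pp3:1 pp4:1 pp5:1 pp6:1

yes yes no yes yes no yes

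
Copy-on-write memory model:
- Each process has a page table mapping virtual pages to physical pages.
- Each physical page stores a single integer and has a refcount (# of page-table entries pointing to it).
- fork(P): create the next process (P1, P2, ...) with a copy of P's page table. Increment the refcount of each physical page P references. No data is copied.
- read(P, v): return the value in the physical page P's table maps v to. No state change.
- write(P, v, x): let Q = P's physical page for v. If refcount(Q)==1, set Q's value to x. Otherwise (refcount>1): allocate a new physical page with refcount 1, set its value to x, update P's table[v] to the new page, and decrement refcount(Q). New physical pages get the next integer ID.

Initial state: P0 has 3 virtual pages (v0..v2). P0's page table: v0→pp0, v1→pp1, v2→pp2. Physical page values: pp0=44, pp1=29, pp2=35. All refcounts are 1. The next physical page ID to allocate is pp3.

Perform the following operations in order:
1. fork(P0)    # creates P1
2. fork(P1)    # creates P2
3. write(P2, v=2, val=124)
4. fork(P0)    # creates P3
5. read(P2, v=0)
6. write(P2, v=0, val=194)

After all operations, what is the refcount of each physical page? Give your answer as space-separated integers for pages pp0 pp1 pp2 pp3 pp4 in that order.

Op 1: fork(P0) -> P1. 3 ppages; refcounts: pp0:2 pp1:2 pp2:2
Op 2: fork(P1) -> P2. 3 ppages; refcounts: pp0:3 pp1:3 pp2:3
Op 3: write(P2, v2, 124). refcount(pp2)=3>1 -> COPY to pp3. 4 ppages; refcounts: pp0:3 pp1:3 pp2:2 pp3:1
Op 4: fork(P0) -> P3. 4 ppages; refcounts: pp0:4 pp1:4 pp2:3 pp3:1
Op 5: read(P2, v0) -> 44. No state change.
Op 6: write(P2, v0, 194). refcount(pp0)=4>1 -> COPY to pp4. 5 ppages; refcounts: pp0:3 pp1:4 pp2:3 pp3:1 pp4:1

Answer: 3 4 3 1 1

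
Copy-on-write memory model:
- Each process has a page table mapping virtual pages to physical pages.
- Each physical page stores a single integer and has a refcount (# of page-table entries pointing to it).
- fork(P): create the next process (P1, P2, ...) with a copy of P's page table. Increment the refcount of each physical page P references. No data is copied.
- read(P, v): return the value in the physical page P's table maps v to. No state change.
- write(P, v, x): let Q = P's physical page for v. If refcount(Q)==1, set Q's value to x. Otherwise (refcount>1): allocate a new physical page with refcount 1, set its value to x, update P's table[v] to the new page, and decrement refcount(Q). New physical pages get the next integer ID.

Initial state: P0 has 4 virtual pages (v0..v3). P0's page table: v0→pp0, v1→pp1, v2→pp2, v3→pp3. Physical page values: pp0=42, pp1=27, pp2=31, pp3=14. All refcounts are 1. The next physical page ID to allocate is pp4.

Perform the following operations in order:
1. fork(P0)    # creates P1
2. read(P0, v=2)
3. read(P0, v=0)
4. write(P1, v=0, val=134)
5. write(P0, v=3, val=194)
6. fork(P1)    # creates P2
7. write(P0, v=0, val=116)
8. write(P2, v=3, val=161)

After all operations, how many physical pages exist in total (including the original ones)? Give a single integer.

Op 1: fork(P0) -> P1. 4 ppages; refcounts: pp0:2 pp1:2 pp2:2 pp3:2
Op 2: read(P0, v2) -> 31. No state change.
Op 3: read(P0, v0) -> 42. No state change.
Op 4: write(P1, v0, 134). refcount(pp0)=2>1 -> COPY to pp4. 5 ppages; refcounts: pp0:1 pp1:2 pp2:2 pp3:2 pp4:1
Op 5: write(P0, v3, 194). refcount(pp3)=2>1 -> COPY to pp5. 6 ppages; refcounts: pp0:1 pp1:2 pp2:2 pp3:1 pp4:1 pp5:1
Op 6: fork(P1) -> P2. 6 ppages; refcounts: pp0:1 pp1:3 pp2:3 pp3:2 pp4:2 pp5:1
Op 7: write(P0, v0, 116). refcount(pp0)=1 -> write in place. 6 ppages; refcounts: pp0:1 pp1:3 pp2:3 pp3:2 pp4:2 pp5:1
Op 8: write(P2, v3, 161). refcount(pp3)=2>1 -> COPY to pp6. 7 ppages; refcounts: pp0:1 pp1:3 pp2:3 pp3:1 pp4:2 pp5:1 pp6:1

Answer: 7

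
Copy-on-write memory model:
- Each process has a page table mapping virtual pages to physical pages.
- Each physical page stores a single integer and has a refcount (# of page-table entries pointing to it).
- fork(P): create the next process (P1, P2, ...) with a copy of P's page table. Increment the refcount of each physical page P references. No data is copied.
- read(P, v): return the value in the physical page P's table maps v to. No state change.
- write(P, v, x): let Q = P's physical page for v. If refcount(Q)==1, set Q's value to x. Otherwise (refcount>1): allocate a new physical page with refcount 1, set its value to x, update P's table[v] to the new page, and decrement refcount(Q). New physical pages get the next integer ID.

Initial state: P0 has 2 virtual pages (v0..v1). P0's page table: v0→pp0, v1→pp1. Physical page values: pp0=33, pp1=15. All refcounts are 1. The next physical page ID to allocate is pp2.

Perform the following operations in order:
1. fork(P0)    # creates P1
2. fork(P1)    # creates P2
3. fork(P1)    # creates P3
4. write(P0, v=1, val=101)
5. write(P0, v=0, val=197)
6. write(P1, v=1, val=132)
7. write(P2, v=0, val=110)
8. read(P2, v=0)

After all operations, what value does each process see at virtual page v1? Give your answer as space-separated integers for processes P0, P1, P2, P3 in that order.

Op 1: fork(P0) -> P1. 2 ppages; refcounts: pp0:2 pp1:2
Op 2: fork(P1) -> P2. 2 ppages; refcounts: pp0:3 pp1:3
Op 3: fork(P1) -> P3. 2 ppages; refcounts: pp0:4 pp1:4
Op 4: write(P0, v1, 101). refcount(pp1)=4>1 -> COPY to pp2. 3 ppages; refcounts: pp0:4 pp1:3 pp2:1
Op 5: write(P0, v0, 197). refcount(pp0)=4>1 -> COPY to pp3. 4 ppages; refcounts: pp0:3 pp1:3 pp2:1 pp3:1
Op 6: write(P1, v1, 132). refcount(pp1)=3>1 -> COPY to pp4. 5 ppages; refcounts: pp0:3 pp1:2 pp2:1 pp3:1 pp4:1
Op 7: write(P2, v0, 110). refcount(pp0)=3>1 -> COPY to pp5. 6 ppages; refcounts: pp0:2 pp1:2 pp2:1 pp3:1 pp4:1 pp5:1
Op 8: read(P2, v0) -> 110. No state change.
P0: v1 -> pp2 = 101
P1: v1 -> pp4 = 132
P2: v1 -> pp1 = 15
P3: v1 -> pp1 = 15

Answer: 101 132 15 15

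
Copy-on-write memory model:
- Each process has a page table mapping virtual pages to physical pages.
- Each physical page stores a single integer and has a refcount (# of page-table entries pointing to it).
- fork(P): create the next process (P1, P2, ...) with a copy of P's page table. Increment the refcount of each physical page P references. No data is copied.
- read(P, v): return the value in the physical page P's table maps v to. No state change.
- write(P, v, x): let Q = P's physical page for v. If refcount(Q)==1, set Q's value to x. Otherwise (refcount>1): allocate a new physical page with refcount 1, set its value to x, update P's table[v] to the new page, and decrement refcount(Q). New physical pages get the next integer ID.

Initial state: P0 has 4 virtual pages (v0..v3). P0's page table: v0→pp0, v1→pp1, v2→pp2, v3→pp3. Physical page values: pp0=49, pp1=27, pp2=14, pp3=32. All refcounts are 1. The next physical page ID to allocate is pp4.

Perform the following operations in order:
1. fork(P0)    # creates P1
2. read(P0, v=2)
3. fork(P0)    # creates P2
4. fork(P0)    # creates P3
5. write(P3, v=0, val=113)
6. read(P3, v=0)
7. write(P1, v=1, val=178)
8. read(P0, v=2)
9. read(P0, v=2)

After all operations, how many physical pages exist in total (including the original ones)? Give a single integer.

Op 1: fork(P0) -> P1. 4 ppages; refcounts: pp0:2 pp1:2 pp2:2 pp3:2
Op 2: read(P0, v2) -> 14. No state change.
Op 3: fork(P0) -> P2. 4 ppages; refcounts: pp0:3 pp1:3 pp2:3 pp3:3
Op 4: fork(P0) -> P3. 4 ppages; refcounts: pp0:4 pp1:4 pp2:4 pp3:4
Op 5: write(P3, v0, 113). refcount(pp0)=4>1 -> COPY to pp4. 5 ppages; refcounts: pp0:3 pp1:4 pp2:4 pp3:4 pp4:1
Op 6: read(P3, v0) -> 113. No state change.
Op 7: write(P1, v1, 178). refcount(pp1)=4>1 -> COPY to pp5. 6 ppages; refcounts: pp0:3 pp1:3 pp2:4 pp3:4 pp4:1 pp5:1
Op 8: read(P0, v2) -> 14. No state change.
Op 9: read(P0, v2) -> 14. No state change.

Answer: 6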